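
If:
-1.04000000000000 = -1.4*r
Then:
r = 0.74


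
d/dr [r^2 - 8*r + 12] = 2*r - 8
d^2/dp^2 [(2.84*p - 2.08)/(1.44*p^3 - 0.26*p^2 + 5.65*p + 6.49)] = (35.334144*p^5 - 58.136832*p^4 - 33.36848*p^3 - 420.878976*p^2 + 163.719504*p - 348.094264)/(2.985984*p^9 - 1.617408*p^8 + 35.439552*p^7 + 27.663256*p^6 + 124.471884*p^5 + 293.232462*p^4 + 305.118097*p^3 + 588.677397*p^2 + 713.935695*p + 273.359449)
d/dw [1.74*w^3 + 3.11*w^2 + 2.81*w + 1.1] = 5.22*w^2 + 6.22*w + 2.81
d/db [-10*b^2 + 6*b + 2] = 6 - 20*b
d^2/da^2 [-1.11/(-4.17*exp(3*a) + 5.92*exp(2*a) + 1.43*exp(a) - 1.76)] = ((-41.6583*exp(2*a) + 26.2848*exp(a) + 1.5873)*(4.17*exp(3*a) - 5.92*exp(2*a) - 1.43*exp(a) + 1.76) + 1.11*(-25.02*exp(2*a) + 23.68*exp(a) + 2.86)*(-12.51*exp(2*a) + 11.84*exp(a) + 1.43)*exp(a))*exp(a)/(4.17*exp(3*a) - 5.92*exp(2*a) - 1.43*exp(a) + 1.76)^3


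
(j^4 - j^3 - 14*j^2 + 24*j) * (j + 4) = j^5 + 3*j^4 - 18*j^3 - 32*j^2 + 96*j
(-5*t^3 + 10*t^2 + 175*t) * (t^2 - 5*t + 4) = -5*t^5 + 35*t^4 + 105*t^3 - 835*t^2 + 700*t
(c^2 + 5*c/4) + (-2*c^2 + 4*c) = -c^2 + 21*c/4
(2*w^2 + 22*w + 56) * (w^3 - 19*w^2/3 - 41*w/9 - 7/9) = 2*w^5 + 28*w^4/3 - 832*w^3/9 - 4108*w^2/9 - 2450*w/9 - 392/9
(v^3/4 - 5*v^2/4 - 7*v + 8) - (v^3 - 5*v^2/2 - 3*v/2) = -3*v^3/4 + 5*v^2/4 - 11*v/2 + 8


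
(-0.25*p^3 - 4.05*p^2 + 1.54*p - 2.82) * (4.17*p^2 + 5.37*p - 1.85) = -1.0425*p^5 - 18.231*p^4 - 14.8642*p^3 + 4.0029*p^2 - 17.9924*p + 5.217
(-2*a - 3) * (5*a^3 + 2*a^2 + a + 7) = -10*a^4 - 19*a^3 - 8*a^2 - 17*a - 21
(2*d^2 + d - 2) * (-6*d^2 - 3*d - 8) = -12*d^4 - 12*d^3 - 7*d^2 - 2*d + 16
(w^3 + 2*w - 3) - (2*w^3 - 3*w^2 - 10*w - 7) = -w^3 + 3*w^2 + 12*w + 4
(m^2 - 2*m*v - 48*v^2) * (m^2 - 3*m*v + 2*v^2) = m^4 - 5*m^3*v - 40*m^2*v^2 + 140*m*v^3 - 96*v^4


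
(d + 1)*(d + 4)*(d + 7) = d^3 + 12*d^2 + 39*d + 28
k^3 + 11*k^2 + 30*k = k*(k + 5)*(k + 6)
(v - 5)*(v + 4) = v^2 - v - 20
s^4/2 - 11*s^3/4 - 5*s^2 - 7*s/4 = s*(s/2 + 1/2)*(s - 7)*(s + 1/2)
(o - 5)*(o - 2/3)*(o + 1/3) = o^3 - 16*o^2/3 + 13*o/9 + 10/9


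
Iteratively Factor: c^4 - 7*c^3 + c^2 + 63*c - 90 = (c - 2)*(c^3 - 5*c^2 - 9*c + 45) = (c - 5)*(c - 2)*(c^2 - 9) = (c - 5)*(c - 2)*(c + 3)*(c - 3)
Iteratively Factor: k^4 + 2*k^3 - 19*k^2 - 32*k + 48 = (k + 3)*(k^3 - k^2 - 16*k + 16) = (k - 4)*(k + 3)*(k^2 + 3*k - 4) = (k - 4)*(k - 1)*(k + 3)*(k + 4)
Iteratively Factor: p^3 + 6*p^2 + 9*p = (p + 3)*(p^2 + 3*p) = (p + 3)^2*(p)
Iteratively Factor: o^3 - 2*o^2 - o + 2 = (o - 1)*(o^2 - o - 2) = (o - 1)*(o + 1)*(o - 2)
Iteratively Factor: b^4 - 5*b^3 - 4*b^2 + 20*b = (b - 5)*(b^3 - 4*b) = b*(b - 5)*(b^2 - 4) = b*(b - 5)*(b + 2)*(b - 2)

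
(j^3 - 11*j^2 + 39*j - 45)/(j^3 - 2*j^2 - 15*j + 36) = (j - 5)/(j + 4)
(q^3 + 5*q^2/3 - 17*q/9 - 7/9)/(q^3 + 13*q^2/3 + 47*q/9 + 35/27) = 3*(q - 1)/(3*q + 5)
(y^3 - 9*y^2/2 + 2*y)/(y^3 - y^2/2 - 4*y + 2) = y*(y - 4)/(y^2 - 4)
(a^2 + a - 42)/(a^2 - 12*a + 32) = (a^2 + a - 42)/(a^2 - 12*a + 32)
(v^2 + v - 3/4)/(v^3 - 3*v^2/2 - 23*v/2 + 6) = (v + 3/2)/(v^2 - v - 12)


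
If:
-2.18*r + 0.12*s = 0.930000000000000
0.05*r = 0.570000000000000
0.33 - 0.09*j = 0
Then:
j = 3.67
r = 11.40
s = 214.85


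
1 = 1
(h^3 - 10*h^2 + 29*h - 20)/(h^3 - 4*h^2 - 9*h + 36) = (h^2 - 6*h + 5)/(h^2 - 9)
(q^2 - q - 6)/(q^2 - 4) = (q - 3)/(q - 2)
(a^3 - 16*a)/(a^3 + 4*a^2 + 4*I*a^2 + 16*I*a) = (a - 4)/(a + 4*I)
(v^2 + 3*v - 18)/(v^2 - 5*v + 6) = (v + 6)/(v - 2)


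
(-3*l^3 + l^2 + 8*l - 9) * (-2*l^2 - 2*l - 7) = 6*l^5 + 4*l^4 + 3*l^3 - 5*l^2 - 38*l + 63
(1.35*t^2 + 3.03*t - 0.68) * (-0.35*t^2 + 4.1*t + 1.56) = -0.4725*t^4 + 4.4745*t^3 + 14.767*t^2 + 1.9388*t - 1.0608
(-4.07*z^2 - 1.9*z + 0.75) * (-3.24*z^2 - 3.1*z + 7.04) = 13.1868*z^4 + 18.773*z^3 - 25.1928*z^2 - 15.701*z + 5.28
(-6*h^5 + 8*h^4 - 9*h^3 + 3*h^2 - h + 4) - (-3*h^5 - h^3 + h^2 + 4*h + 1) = -3*h^5 + 8*h^4 - 8*h^3 + 2*h^2 - 5*h + 3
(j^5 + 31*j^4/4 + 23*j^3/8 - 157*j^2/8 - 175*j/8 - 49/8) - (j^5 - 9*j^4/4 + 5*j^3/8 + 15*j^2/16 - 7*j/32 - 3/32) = 10*j^4 + 9*j^3/4 - 329*j^2/16 - 693*j/32 - 193/32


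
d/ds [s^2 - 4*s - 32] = 2*s - 4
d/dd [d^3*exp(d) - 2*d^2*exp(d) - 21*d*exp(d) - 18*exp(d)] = (d^3 + d^2 - 25*d - 39)*exp(d)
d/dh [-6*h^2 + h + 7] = 1 - 12*h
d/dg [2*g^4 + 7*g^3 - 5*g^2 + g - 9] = 8*g^3 + 21*g^2 - 10*g + 1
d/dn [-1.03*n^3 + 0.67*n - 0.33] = 0.67 - 3.09*n^2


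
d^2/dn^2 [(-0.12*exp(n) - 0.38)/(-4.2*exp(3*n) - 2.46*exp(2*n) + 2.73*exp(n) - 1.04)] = (8.46720000000001*exp(6*n) + 64.04832*exp(5*n) + 49.417632*exp(4*n) - 5.523912*exp(3*n) - 24.43662*exp(2*n) - 0.715962000000001*exp(n) + 1.208688)*exp(n)/(74.088*exp(9*n) + 130.1832*exp(8*n) - 68.22144*exp(7*n) - 99.314424*exp(6*n) + 108.815616*exp(5*n) + 2.33555399999999*exp(4*n) - 48.624849*exp(3*n) + 31.235256*exp(2*n) - 8.858304*exp(n) + 1.124864)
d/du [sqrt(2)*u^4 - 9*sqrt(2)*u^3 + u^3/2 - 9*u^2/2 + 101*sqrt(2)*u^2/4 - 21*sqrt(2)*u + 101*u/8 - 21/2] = 4*sqrt(2)*u^3 - 27*sqrt(2)*u^2 + 3*u^2/2 - 9*u + 101*sqrt(2)*u/2 - 21*sqrt(2) + 101/8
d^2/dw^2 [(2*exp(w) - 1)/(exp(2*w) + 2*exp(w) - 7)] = 2*(exp(4*w) - 4*exp(3*w) + 39*exp(2*w) - 2*exp(w) + 42)*exp(w)/(exp(6*w) + 6*exp(5*w) - 9*exp(4*w) - 76*exp(3*w) + 63*exp(2*w) + 294*exp(w) - 343)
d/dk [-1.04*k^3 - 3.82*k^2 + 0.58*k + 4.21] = -3.12*k^2 - 7.64*k + 0.58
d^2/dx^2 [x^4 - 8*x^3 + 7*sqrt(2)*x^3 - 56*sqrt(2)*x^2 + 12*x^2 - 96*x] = 12*x^2 - 48*x + 42*sqrt(2)*x - 112*sqrt(2) + 24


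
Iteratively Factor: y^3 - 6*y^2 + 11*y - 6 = (y - 2)*(y^2 - 4*y + 3) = (y - 2)*(y - 1)*(y - 3)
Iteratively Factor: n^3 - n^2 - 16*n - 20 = (n + 2)*(n^2 - 3*n - 10) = (n + 2)^2*(n - 5)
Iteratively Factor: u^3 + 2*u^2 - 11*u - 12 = (u - 3)*(u^2 + 5*u + 4) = (u - 3)*(u + 4)*(u + 1)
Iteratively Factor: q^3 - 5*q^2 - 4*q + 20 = (q - 5)*(q^2 - 4) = (q - 5)*(q + 2)*(q - 2)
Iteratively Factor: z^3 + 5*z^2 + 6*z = (z + 2)*(z^2 + 3*z) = z*(z + 2)*(z + 3)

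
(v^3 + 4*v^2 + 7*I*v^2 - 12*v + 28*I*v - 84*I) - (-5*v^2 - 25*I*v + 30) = v^3 + 9*v^2 + 7*I*v^2 - 12*v + 53*I*v - 30 - 84*I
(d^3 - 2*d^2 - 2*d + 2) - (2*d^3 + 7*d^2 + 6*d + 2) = -d^3 - 9*d^2 - 8*d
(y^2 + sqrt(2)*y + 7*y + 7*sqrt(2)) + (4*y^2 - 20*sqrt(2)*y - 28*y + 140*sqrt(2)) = 5*y^2 - 19*sqrt(2)*y - 21*y + 147*sqrt(2)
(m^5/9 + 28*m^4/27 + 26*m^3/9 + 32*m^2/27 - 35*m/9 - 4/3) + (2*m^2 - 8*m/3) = m^5/9 + 28*m^4/27 + 26*m^3/9 + 86*m^2/27 - 59*m/9 - 4/3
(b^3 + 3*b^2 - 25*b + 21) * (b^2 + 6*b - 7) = b^5 + 9*b^4 - 14*b^3 - 150*b^2 + 301*b - 147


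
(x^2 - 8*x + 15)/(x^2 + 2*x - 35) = (x - 3)/(x + 7)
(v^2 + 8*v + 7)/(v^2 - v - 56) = (v + 1)/(v - 8)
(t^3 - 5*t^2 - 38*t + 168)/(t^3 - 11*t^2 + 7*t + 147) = (t^2 + 2*t - 24)/(t^2 - 4*t - 21)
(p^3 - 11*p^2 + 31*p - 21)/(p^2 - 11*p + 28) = (p^2 - 4*p + 3)/(p - 4)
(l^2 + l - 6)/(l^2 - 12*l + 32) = (l^2 + l - 6)/(l^2 - 12*l + 32)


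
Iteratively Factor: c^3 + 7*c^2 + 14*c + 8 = (c + 2)*(c^2 + 5*c + 4) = (c + 1)*(c + 2)*(c + 4)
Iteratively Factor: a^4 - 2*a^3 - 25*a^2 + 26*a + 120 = (a - 3)*(a^3 + a^2 - 22*a - 40) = (a - 3)*(a + 4)*(a^2 - 3*a - 10) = (a - 3)*(a + 2)*(a + 4)*(a - 5)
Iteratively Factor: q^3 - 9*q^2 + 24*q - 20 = (q - 2)*(q^2 - 7*q + 10) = (q - 2)^2*(q - 5)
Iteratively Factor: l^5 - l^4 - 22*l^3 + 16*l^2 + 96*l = (l + 4)*(l^4 - 5*l^3 - 2*l^2 + 24*l) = (l + 2)*(l + 4)*(l^3 - 7*l^2 + 12*l) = l*(l + 2)*(l + 4)*(l^2 - 7*l + 12) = l*(l - 4)*(l + 2)*(l + 4)*(l - 3)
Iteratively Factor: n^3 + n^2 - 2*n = (n - 1)*(n^2 + 2*n) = n*(n - 1)*(n + 2)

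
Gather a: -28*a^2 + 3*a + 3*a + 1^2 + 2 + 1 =-28*a^2 + 6*a + 4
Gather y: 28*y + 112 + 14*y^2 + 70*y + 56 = 14*y^2 + 98*y + 168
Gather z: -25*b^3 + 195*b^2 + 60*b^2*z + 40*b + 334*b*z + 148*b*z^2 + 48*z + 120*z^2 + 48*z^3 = -25*b^3 + 195*b^2 + 40*b + 48*z^3 + z^2*(148*b + 120) + z*(60*b^2 + 334*b + 48)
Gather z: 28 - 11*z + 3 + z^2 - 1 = z^2 - 11*z + 30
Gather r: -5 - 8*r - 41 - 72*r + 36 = -80*r - 10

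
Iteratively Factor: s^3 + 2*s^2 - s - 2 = (s - 1)*(s^2 + 3*s + 2) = (s - 1)*(s + 2)*(s + 1)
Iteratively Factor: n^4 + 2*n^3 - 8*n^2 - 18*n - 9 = (n + 3)*(n^3 - n^2 - 5*n - 3) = (n + 1)*(n + 3)*(n^2 - 2*n - 3) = (n + 1)^2*(n + 3)*(n - 3)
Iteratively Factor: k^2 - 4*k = (k - 4)*(k)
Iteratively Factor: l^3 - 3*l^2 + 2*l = (l - 2)*(l^2 - l) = (l - 2)*(l - 1)*(l)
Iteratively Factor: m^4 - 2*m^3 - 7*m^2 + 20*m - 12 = (m - 2)*(m^3 - 7*m + 6) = (m - 2)^2*(m^2 + 2*m - 3) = (m - 2)^2*(m - 1)*(m + 3)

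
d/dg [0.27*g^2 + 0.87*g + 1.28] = 0.54*g + 0.87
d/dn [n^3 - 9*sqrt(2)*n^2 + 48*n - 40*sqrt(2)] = 3*n^2 - 18*sqrt(2)*n + 48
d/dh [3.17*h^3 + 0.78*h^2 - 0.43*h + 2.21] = 9.51*h^2 + 1.56*h - 0.43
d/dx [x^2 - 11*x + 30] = 2*x - 11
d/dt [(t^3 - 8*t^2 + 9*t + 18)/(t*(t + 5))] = (t^4 + 10*t^3 - 49*t^2 - 36*t - 90)/(t^2*(t^2 + 10*t + 25))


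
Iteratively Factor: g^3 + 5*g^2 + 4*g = (g + 4)*(g^2 + g) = g*(g + 4)*(g + 1)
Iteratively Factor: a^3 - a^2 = (a)*(a^2 - a) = a^2*(a - 1)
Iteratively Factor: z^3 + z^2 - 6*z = (z + 3)*(z^2 - 2*z) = (z - 2)*(z + 3)*(z)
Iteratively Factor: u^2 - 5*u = (u - 5)*(u)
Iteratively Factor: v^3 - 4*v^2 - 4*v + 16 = (v - 2)*(v^2 - 2*v - 8) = (v - 4)*(v - 2)*(v + 2)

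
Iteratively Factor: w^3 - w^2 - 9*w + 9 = (w - 1)*(w^2 - 9) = (w - 1)*(w + 3)*(w - 3)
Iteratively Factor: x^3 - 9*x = (x - 3)*(x^2 + 3*x) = x*(x - 3)*(x + 3)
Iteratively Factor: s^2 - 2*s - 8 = (s + 2)*(s - 4)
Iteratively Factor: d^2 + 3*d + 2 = (d + 1)*(d + 2)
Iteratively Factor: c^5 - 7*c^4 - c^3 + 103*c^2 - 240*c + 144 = (c - 1)*(c^4 - 6*c^3 - 7*c^2 + 96*c - 144) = (c - 3)*(c - 1)*(c^3 - 3*c^2 - 16*c + 48) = (c - 4)*(c - 3)*(c - 1)*(c^2 + c - 12) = (c - 4)*(c - 3)^2*(c - 1)*(c + 4)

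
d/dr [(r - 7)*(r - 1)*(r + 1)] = 3*r^2 - 14*r - 1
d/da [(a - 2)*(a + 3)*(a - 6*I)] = 3*a^2 + a*(2 - 12*I) - 6 - 6*I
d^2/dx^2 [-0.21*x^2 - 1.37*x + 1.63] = -0.420000000000000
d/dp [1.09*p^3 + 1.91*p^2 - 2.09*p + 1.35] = 3.27*p^2 + 3.82*p - 2.09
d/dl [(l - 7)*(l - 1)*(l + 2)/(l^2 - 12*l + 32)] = (l^4 - 24*l^3 + 177*l^2 - 412*l - 120)/(l^4 - 24*l^3 + 208*l^2 - 768*l + 1024)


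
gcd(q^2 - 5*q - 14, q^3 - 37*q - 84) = q - 7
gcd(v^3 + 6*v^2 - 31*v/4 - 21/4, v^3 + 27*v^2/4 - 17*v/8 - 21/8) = v^2 + 15*v/2 + 7/2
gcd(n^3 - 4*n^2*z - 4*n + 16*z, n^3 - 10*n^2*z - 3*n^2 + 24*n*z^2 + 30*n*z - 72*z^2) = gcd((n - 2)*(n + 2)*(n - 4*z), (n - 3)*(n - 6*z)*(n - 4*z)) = -n + 4*z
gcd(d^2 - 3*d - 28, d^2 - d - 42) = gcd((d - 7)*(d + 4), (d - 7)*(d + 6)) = d - 7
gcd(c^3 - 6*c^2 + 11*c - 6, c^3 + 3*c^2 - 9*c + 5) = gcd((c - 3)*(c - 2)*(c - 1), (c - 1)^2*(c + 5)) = c - 1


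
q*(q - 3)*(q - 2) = q^3 - 5*q^2 + 6*q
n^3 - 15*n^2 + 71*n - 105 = (n - 7)*(n - 5)*(n - 3)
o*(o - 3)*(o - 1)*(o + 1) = o^4 - 3*o^3 - o^2 + 3*o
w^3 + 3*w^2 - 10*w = w*(w - 2)*(w + 5)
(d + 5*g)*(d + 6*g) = d^2 + 11*d*g + 30*g^2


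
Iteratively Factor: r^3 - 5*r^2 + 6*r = (r - 3)*(r^2 - 2*r) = (r - 3)*(r - 2)*(r)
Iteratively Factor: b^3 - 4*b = (b + 2)*(b^2 - 2*b) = b*(b + 2)*(b - 2)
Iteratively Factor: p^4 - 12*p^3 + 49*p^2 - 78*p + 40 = (p - 2)*(p^3 - 10*p^2 + 29*p - 20) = (p - 2)*(p - 1)*(p^2 - 9*p + 20) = (p - 4)*(p - 2)*(p - 1)*(p - 5)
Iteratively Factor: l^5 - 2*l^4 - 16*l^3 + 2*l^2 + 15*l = (l - 5)*(l^4 + 3*l^3 - l^2 - 3*l) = l*(l - 5)*(l^3 + 3*l^2 - l - 3) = l*(l - 5)*(l - 1)*(l^2 + 4*l + 3) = l*(l - 5)*(l - 1)*(l + 1)*(l + 3)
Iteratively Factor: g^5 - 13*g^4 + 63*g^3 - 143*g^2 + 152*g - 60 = (g - 2)*(g^4 - 11*g^3 + 41*g^2 - 61*g + 30) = (g - 5)*(g - 2)*(g^3 - 6*g^2 + 11*g - 6) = (g - 5)*(g - 2)*(g - 1)*(g^2 - 5*g + 6) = (g - 5)*(g - 3)*(g - 2)*(g - 1)*(g - 2)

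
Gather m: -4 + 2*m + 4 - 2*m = 0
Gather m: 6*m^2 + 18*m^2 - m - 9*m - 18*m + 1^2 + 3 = 24*m^2 - 28*m + 4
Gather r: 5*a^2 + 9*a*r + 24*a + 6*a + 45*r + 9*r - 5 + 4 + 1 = 5*a^2 + 30*a + r*(9*a + 54)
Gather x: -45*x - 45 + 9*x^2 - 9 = 9*x^2 - 45*x - 54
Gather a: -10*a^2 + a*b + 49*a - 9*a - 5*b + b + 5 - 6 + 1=-10*a^2 + a*(b + 40) - 4*b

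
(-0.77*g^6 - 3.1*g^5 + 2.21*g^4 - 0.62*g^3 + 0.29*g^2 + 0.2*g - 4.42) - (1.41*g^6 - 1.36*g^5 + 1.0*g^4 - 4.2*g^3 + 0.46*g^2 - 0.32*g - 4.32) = -2.18*g^6 - 1.74*g^5 + 1.21*g^4 + 3.58*g^3 - 0.17*g^2 + 0.52*g - 0.0999999999999996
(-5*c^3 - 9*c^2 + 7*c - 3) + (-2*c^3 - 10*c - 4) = -7*c^3 - 9*c^2 - 3*c - 7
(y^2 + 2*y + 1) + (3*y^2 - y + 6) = 4*y^2 + y + 7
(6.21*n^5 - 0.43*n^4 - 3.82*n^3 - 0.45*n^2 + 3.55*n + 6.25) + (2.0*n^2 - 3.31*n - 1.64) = 6.21*n^5 - 0.43*n^4 - 3.82*n^3 + 1.55*n^2 + 0.24*n + 4.61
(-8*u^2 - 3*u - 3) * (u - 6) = -8*u^3 + 45*u^2 + 15*u + 18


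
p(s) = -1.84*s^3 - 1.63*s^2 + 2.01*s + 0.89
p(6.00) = -443.17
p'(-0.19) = 2.43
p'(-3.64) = -59.26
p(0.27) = 1.28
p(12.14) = -3507.04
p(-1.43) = 0.06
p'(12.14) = -851.10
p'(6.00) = -216.27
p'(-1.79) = -9.84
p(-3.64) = 60.72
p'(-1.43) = -4.62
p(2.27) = -24.47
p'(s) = -5.52*s^2 - 3.26*s + 2.01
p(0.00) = 0.89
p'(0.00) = 2.01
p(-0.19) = 0.46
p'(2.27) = -33.83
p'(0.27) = 0.73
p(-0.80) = -0.82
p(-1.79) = 2.62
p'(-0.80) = 1.09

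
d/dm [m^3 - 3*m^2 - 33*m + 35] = 3*m^2 - 6*m - 33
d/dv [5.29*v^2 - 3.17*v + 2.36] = 10.58*v - 3.17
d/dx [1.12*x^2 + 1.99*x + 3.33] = 2.24*x + 1.99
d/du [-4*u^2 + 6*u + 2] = 6 - 8*u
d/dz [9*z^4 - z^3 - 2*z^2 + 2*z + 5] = 36*z^3 - 3*z^2 - 4*z + 2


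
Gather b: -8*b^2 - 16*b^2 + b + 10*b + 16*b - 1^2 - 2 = -24*b^2 + 27*b - 3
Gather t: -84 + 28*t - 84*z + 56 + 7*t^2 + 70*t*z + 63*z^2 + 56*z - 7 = 7*t^2 + t*(70*z + 28) + 63*z^2 - 28*z - 35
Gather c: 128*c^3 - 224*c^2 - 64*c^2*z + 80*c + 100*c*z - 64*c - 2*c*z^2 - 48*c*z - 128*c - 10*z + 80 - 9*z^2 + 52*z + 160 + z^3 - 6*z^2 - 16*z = 128*c^3 + c^2*(-64*z - 224) + c*(-2*z^2 + 52*z - 112) + z^3 - 15*z^2 + 26*z + 240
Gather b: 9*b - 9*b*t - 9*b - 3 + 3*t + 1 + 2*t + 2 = -9*b*t + 5*t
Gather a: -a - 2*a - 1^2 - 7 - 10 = -3*a - 18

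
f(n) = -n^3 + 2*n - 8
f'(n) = 2 - 3*n^2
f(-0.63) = -9.01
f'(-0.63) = 0.81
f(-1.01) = -8.99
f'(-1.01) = -1.06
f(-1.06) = -8.93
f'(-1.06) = -1.37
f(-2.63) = 4.93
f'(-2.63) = -18.75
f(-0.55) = -8.93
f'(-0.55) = 1.09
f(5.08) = -128.94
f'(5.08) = -75.42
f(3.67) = -50.09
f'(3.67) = -38.41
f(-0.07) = -8.14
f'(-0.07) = 1.99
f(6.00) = -212.00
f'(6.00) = -106.00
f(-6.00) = 196.00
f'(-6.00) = -106.00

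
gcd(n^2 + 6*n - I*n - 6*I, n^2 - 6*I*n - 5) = n - I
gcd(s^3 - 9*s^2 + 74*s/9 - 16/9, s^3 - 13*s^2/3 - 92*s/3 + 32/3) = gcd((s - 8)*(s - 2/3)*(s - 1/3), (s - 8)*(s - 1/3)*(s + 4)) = s^2 - 25*s/3 + 8/3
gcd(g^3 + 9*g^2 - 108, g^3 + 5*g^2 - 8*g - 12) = g + 6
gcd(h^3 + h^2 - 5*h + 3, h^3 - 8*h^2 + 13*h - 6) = h^2 - 2*h + 1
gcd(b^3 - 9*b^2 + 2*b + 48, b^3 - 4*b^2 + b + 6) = b - 3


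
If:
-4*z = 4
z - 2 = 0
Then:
No Solution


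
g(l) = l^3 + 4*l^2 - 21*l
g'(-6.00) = 39.00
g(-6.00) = 54.00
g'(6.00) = 135.00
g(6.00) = 234.00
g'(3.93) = 56.77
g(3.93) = 39.95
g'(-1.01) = -26.02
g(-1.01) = 24.26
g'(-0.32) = -23.25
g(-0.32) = 7.10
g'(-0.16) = -22.20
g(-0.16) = 3.46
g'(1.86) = 4.26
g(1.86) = -18.79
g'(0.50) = -16.25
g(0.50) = -9.38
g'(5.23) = 102.90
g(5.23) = 142.64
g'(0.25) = -18.81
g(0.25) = -4.98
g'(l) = 3*l^2 + 8*l - 21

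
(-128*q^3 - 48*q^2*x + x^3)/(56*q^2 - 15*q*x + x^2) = (16*q^2 + 8*q*x + x^2)/(-7*q + x)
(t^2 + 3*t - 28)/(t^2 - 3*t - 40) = (-t^2 - 3*t + 28)/(-t^2 + 3*t + 40)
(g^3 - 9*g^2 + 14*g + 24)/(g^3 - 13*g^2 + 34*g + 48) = (g - 4)/(g - 8)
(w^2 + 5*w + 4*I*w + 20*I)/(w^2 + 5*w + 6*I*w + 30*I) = (w + 4*I)/(w + 6*I)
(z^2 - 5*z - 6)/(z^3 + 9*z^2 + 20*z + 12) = (z - 6)/(z^2 + 8*z + 12)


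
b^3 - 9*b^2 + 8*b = b*(b - 8)*(b - 1)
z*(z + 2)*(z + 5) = z^3 + 7*z^2 + 10*z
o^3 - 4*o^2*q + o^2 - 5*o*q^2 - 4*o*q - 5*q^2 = (o + 1)*(o - 5*q)*(o + q)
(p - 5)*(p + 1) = p^2 - 4*p - 5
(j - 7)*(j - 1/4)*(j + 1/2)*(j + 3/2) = j^4 - 21*j^3/4 - 12*j^2 - 31*j/16 + 21/16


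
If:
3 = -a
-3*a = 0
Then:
No Solution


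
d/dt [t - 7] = 1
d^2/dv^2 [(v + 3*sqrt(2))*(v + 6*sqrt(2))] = 2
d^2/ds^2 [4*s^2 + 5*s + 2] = 8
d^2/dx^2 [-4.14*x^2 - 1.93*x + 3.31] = -8.28000000000000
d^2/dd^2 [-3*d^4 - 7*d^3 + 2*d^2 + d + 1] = -36*d^2 - 42*d + 4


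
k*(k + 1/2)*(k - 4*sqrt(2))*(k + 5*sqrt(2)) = k^4 + k^3/2 + sqrt(2)*k^3 - 40*k^2 + sqrt(2)*k^2/2 - 20*k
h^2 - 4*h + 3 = (h - 3)*(h - 1)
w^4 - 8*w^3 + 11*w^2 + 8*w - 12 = (w - 6)*(w - 2)*(w - 1)*(w + 1)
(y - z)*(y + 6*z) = y^2 + 5*y*z - 6*z^2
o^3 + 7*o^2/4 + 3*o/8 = o*(o + 1/4)*(o + 3/2)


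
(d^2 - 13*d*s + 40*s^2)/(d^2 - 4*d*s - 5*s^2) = (d - 8*s)/(d + s)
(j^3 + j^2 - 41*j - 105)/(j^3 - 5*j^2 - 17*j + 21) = (j + 5)/(j - 1)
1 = 1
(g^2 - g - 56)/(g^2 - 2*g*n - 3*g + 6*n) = (g^2 - g - 56)/(g^2 - 2*g*n - 3*g + 6*n)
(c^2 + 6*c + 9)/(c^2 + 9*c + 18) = (c + 3)/(c + 6)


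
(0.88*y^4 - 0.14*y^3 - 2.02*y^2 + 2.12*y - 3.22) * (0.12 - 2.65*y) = -2.332*y^5 + 0.4766*y^4 + 5.3362*y^3 - 5.8604*y^2 + 8.7874*y - 0.3864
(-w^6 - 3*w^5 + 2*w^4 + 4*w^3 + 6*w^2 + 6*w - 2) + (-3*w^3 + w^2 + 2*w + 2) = -w^6 - 3*w^5 + 2*w^4 + w^3 + 7*w^2 + 8*w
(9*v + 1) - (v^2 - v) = -v^2 + 10*v + 1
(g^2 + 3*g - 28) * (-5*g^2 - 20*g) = -5*g^4 - 35*g^3 + 80*g^2 + 560*g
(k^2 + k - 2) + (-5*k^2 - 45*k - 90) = -4*k^2 - 44*k - 92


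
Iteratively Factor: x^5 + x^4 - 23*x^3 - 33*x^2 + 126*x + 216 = (x - 4)*(x^4 + 5*x^3 - 3*x^2 - 45*x - 54) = (x - 4)*(x + 2)*(x^3 + 3*x^2 - 9*x - 27) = (x - 4)*(x - 3)*(x + 2)*(x^2 + 6*x + 9) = (x - 4)*(x - 3)*(x + 2)*(x + 3)*(x + 3)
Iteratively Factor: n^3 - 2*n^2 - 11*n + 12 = (n - 1)*(n^2 - n - 12) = (n - 1)*(n + 3)*(n - 4)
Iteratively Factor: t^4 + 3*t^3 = (t)*(t^3 + 3*t^2) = t*(t + 3)*(t^2) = t^2*(t + 3)*(t)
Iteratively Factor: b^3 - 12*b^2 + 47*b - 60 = (b - 5)*(b^2 - 7*b + 12) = (b - 5)*(b - 3)*(b - 4)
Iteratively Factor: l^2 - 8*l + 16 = (l - 4)*(l - 4)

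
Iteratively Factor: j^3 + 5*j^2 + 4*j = (j + 4)*(j^2 + j) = (j + 1)*(j + 4)*(j)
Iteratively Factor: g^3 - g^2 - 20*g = (g - 5)*(g^2 + 4*g) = g*(g - 5)*(g + 4)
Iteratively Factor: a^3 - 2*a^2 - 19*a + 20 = (a - 1)*(a^2 - a - 20) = (a - 5)*(a - 1)*(a + 4)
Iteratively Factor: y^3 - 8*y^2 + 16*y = (y)*(y^2 - 8*y + 16) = y*(y - 4)*(y - 4)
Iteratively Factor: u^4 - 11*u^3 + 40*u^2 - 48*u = (u - 3)*(u^3 - 8*u^2 + 16*u) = (u - 4)*(u - 3)*(u^2 - 4*u) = u*(u - 4)*(u - 3)*(u - 4)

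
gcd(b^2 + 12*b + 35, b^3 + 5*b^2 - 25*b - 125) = b + 5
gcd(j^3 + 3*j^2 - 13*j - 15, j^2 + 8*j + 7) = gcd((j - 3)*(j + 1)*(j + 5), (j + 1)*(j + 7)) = j + 1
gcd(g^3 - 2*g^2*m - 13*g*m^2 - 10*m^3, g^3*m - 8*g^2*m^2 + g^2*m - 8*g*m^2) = 1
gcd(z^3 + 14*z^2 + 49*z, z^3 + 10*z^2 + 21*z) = z^2 + 7*z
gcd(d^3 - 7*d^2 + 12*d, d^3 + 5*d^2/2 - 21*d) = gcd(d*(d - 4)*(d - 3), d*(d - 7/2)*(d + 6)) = d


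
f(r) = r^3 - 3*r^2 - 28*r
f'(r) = 3*r^2 - 6*r - 28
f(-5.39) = -92.83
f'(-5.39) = 91.50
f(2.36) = -69.64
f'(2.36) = -25.45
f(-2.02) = 36.08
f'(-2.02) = -3.64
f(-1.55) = 32.47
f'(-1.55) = -11.49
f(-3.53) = 17.47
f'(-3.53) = 30.56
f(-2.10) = 36.31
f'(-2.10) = -2.17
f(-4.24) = -11.44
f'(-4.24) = 51.37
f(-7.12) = -313.67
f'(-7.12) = 166.80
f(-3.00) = 30.00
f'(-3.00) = 17.00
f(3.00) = -84.00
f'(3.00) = -19.00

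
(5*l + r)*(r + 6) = 5*l*r + 30*l + r^2 + 6*r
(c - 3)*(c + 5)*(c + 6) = c^3 + 8*c^2 - 3*c - 90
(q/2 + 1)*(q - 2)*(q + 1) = q^3/2 + q^2/2 - 2*q - 2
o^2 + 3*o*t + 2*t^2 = (o + t)*(o + 2*t)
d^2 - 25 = (d - 5)*(d + 5)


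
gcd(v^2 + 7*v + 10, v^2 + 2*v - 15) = v + 5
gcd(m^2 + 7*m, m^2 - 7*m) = m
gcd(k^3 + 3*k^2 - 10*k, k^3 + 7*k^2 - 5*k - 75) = k + 5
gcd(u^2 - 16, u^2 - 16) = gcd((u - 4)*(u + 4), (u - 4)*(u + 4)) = u^2 - 16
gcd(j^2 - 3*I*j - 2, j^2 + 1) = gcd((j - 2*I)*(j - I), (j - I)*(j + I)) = j - I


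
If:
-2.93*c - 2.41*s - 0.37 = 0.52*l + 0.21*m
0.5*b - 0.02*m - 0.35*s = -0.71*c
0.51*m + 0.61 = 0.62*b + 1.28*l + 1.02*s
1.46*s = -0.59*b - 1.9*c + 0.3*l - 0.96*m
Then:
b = 0.994110091797458*s + 0.352682551753859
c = -0.271289034935772*s - 0.23716529462768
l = 0.464188823078257 - 2.18604106563203*s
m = 0.397695834563845 - 2.27800844528348*s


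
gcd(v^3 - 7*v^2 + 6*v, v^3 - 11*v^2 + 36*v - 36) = v - 6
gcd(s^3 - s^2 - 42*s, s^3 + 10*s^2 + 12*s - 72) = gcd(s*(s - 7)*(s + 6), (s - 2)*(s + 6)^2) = s + 6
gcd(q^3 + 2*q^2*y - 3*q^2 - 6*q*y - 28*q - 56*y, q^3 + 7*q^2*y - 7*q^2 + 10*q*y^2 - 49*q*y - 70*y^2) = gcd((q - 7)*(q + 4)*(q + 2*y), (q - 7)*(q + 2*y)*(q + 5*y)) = q^2 + 2*q*y - 7*q - 14*y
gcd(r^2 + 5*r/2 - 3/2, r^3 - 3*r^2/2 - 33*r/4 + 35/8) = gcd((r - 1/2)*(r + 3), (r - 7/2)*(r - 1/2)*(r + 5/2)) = r - 1/2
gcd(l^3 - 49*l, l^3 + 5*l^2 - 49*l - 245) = l^2 - 49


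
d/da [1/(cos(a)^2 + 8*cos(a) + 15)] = 2*(cos(a) + 4)*sin(a)/(cos(a)^2 + 8*cos(a) + 15)^2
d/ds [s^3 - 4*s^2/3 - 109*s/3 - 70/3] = 3*s^2 - 8*s/3 - 109/3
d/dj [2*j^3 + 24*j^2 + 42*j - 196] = 6*j^2 + 48*j + 42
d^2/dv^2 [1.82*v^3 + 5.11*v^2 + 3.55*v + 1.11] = 10.92*v + 10.22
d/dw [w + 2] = 1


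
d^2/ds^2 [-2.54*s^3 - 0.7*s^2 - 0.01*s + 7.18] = -15.24*s - 1.4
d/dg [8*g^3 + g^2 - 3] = 2*g*(12*g + 1)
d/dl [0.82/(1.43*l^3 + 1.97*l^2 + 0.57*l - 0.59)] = (-3.5178*l^2 - 3.2308*l - 0.4674)/(1.43*l^3 + 1.97*l^2 + 0.57*l - 0.59)^2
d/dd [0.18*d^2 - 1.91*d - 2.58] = 0.36*d - 1.91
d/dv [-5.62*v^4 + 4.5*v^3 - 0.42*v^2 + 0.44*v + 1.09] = -22.48*v^3 + 13.5*v^2 - 0.84*v + 0.44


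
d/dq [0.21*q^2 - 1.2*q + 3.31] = 0.42*q - 1.2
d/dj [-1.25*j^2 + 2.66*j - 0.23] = 2.66 - 2.5*j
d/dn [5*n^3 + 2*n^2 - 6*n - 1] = 15*n^2 + 4*n - 6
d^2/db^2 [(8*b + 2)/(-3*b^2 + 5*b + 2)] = 4*((4*b + 1)*(6*b - 5)^2 + (36*b - 17)*(-3*b^2 + 5*b + 2))/(-3*b^2 + 5*b + 2)^3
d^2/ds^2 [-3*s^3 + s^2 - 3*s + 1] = 2 - 18*s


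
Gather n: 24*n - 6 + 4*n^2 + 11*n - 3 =4*n^2 + 35*n - 9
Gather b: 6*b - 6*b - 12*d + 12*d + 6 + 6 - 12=0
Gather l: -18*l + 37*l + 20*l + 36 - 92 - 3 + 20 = 39*l - 39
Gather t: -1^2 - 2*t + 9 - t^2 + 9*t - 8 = -t^2 + 7*t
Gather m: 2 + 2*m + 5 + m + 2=3*m + 9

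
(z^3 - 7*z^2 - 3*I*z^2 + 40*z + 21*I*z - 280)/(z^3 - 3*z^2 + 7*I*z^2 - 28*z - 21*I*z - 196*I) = (z^2 - 3*I*z + 40)/(z^2 + z*(4 + 7*I) + 28*I)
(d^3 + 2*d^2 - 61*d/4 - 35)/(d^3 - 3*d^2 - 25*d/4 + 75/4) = (2*d^2 - d - 28)/(2*d^2 - 11*d + 15)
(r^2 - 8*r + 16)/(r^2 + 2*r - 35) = (r^2 - 8*r + 16)/(r^2 + 2*r - 35)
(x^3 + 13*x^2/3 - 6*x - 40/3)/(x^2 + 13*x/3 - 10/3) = (3*x^2 - 2*x - 8)/(3*x - 2)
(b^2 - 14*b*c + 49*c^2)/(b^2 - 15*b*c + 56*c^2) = (b - 7*c)/(b - 8*c)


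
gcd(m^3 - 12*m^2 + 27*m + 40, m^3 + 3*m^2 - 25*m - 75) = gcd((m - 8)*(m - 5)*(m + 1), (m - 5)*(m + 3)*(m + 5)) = m - 5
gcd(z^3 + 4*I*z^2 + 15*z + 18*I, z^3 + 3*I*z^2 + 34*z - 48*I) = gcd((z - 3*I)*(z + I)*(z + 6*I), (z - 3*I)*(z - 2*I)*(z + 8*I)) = z - 3*I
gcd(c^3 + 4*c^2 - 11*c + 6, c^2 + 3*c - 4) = c - 1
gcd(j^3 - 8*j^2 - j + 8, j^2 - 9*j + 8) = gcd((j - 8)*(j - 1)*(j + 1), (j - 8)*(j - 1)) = j^2 - 9*j + 8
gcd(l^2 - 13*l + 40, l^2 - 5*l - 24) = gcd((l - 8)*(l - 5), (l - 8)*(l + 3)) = l - 8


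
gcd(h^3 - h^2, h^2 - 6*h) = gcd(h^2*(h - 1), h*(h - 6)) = h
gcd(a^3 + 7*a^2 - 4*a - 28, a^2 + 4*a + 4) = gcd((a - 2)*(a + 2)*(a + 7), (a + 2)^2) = a + 2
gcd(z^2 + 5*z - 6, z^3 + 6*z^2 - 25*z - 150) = z + 6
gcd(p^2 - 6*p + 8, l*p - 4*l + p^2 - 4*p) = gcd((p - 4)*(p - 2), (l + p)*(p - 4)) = p - 4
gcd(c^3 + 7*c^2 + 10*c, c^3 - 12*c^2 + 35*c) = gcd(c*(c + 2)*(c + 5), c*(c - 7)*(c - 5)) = c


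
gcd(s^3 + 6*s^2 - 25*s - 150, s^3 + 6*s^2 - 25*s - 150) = s^3 + 6*s^2 - 25*s - 150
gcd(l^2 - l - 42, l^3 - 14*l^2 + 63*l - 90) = 1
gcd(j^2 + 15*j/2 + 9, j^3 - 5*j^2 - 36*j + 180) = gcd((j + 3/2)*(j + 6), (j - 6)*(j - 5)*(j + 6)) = j + 6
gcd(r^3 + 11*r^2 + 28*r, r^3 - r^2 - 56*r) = r^2 + 7*r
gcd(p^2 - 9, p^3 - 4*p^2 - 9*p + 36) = p^2 - 9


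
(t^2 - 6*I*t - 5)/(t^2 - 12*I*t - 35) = (t - I)/(t - 7*I)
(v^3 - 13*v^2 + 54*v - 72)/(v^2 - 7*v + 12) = v - 6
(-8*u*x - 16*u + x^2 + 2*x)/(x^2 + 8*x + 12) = (-8*u + x)/(x + 6)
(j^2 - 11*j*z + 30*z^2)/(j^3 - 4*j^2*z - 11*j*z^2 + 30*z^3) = (-j + 6*z)/(-j^2 - j*z + 6*z^2)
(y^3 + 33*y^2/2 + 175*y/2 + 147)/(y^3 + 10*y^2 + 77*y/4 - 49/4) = 2*(y + 6)/(2*y - 1)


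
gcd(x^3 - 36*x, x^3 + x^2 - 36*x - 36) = x^2 - 36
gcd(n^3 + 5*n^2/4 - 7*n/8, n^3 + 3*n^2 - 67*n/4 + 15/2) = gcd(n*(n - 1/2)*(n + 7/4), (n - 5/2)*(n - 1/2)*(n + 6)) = n - 1/2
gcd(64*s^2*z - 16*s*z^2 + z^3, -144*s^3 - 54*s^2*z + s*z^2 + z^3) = -8*s + z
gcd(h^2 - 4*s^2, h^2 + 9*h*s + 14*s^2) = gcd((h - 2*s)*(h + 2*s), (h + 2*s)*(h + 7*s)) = h + 2*s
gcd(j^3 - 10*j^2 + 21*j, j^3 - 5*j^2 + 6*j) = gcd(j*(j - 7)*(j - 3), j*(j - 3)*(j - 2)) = j^2 - 3*j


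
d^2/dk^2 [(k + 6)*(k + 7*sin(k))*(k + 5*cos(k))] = -7*k^2*sin(k) - 5*k^2*cos(k) - 62*k*sin(k) - 70*k*sin(2*k) - 2*k*cos(k) + 6*k - 46*sin(k) - 420*sin(2*k) + 94*cos(k) + 70*cos(2*k) + 12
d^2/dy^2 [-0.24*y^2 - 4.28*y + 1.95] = -0.480000000000000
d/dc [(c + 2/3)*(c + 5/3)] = 2*c + 7/3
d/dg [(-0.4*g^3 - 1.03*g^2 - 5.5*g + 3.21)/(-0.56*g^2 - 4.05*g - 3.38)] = (0.224*g^4 + 3.24*g^3 + 5.1475*g^2 + 10.558*g + 31.5905)/(0.3136*g^4 + 4.536*g^3 + 20.1881*g^2 + 27.378*g + 11.4244)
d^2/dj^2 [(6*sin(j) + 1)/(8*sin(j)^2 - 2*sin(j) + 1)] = 4*(-864*sin(j)^5 - 88*sin(j)^4 + 100*sin(j)^2 + 589*sin(j) - 309*sin(3*j) + 48*sin(5*j) + 4)/(8*sin(j)^2 - 2*sin(j) + 1)^3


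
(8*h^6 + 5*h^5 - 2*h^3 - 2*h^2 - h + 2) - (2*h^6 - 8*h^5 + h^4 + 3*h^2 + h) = 6*h^6 + 13*h^5 - h^4 - 2*h^3 - 5*h^2 - 2*h + 2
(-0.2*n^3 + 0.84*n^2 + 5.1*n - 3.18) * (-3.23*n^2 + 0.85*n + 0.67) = 0.646*n^5 - 2.8832*n^4 - 15.893*n^3 + 15.1692*n^2 + 0.714*n - 2.1306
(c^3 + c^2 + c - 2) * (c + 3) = c^4 + 4*c^3 + 4*c^2 + c - 6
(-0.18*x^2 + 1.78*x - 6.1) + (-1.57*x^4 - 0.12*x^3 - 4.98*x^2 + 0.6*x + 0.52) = -1.57*x^4 - 0.12*x^3 - 5.16*x^2 + 2.38*x - 5.58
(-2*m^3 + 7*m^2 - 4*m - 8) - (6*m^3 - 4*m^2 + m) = -8*m^3 + 11*m^2 - 5*m - 8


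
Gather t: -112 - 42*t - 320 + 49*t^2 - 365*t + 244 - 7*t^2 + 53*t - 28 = 42*t^2 - 354*t - 216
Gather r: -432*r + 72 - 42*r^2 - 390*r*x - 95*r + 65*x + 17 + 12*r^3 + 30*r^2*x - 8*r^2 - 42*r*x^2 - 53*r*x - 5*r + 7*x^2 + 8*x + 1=12*r^3 + r^2*(30*x - 50) + r*(-42*x^2 - 443*x - 532) + 7*x^2 + 73*x + 90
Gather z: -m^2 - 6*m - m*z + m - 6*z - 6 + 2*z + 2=-m^2 - 5*m + z*(-m - 4) - 4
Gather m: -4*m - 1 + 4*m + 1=0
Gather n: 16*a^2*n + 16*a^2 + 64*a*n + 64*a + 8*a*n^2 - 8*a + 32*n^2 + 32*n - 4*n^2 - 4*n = 16*a^2 + 56*a + n^2*(8*a + 28) + n*(16*a^2 + 64*a + 28)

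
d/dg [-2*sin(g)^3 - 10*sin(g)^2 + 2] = -2*(3*sin(g) + 10)*sin(g)*cos(g)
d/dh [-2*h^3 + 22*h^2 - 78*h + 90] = -6*h^2 + 44*h - 78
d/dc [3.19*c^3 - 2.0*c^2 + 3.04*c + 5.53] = 9.57*c^2 - 4.0*c + 3.04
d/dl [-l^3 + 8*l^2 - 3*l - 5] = -3*l^2 + 16*l - 3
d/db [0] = 0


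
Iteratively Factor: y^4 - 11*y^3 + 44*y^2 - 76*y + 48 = (y - 2)*(y^3 - 9*y^2 + 26*y - 24) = (y - 2)^2*(y^2 - 7*y + 12) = (y - 4)*(y - 2)^2*(y - 3)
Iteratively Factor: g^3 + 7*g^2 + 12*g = (g + 3)*(g^2 + 4*g) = (g + 3)*(g + 4)*(g)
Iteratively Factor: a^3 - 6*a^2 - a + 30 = (a + 2)*(a^2 - 8*a + 15) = (a - 3)*(a + 2)*(a - 5)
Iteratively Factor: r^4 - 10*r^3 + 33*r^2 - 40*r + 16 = (r - 4)*(r^3 - 6*r^2 + 9*r - 4) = (r - 4)*(r - 1)*(r^2 - 5*r + 4) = (r - 4)^2*(r - 1)*(r - 1)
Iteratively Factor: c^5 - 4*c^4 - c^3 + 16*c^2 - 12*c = (c + 2)*(c^4 - 6*c^3 + 11*c^2 - 6*c) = (c - 1)*(c + 2)*(c^3 - 5*c^2 + 6*c) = (c - 2)*(c - 1)*(c + 2)*(c^2 - 3*c) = (c - 3)*(c - 2)*(c - 1)*(c + 2)*(c)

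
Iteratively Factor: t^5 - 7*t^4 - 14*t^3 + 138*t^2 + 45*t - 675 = (t + 3)*(t^4 - 10*t^3 + 16*t^2 + 90*t - 225) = (t + 3)^2*(t^3 - 13*t^2 + 55*t - 75) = (t - 3)*(t + 3)^2*(t^2 - 10*t + 25) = (t - 5)*(t - 3)*(t + 3)^2*(t - 5)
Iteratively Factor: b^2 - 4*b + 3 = (b - 1)*(b - 3)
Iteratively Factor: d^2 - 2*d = (d)*(d - 2)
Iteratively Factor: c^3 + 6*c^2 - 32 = (c - 2)*(c^2 + 8*c + 16) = (c - 2)*(c + 4)*(c + 4)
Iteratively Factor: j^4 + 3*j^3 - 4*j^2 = (j)*(j^3 + 3*j^2 - 4*j) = j*(j - 1)*(j^2 + 4*j) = j^2*(j - 1)*(j + 4)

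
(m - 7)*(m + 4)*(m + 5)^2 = m^4 + 7*m^3 - 33*m^2 - 355*m - 700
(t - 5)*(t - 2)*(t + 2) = t^3 - 5*t^2 - 4*t + 20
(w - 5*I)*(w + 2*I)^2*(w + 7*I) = w^4 + 6*I*w^3 + 23*w^2 + 132*I*w - 140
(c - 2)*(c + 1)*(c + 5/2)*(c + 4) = c^4 + 11*c^3/2 + 3*c^2/2 - 23*c - 20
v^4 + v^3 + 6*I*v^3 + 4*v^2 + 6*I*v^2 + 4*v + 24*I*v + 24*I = (v + 1)*(v - 2*I)*(v + 2*I)*(v + 6*I)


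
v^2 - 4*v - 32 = (v - 8)*(v + 4)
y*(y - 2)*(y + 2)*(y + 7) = y^4 + 7*y^3 - 4*y^2 - 28*y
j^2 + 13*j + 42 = (j + 6)*(j + 7)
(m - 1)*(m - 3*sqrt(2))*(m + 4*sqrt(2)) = m^3 - m^2 + sqrt(2)*m^2 - 24*m - sqrt(2)*m + 24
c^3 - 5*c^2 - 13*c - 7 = (c - 7)*(c + 1)^2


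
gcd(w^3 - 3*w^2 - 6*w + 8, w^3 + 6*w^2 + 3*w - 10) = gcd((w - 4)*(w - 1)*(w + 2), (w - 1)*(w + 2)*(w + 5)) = w^2 + w - 2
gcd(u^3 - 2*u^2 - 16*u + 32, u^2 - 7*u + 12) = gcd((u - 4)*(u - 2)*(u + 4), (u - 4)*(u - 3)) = u - 4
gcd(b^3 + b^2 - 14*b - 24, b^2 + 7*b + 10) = b + 2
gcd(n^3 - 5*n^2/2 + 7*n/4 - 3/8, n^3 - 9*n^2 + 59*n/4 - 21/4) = n^2 - 2*n + 3/4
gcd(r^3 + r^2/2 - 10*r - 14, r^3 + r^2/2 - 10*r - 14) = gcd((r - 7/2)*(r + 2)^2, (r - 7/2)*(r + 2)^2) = r^3 + r^2/2 - 10*r - 14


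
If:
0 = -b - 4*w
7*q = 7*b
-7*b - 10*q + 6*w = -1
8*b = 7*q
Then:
No Solution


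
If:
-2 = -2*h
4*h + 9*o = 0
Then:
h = 1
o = -4/9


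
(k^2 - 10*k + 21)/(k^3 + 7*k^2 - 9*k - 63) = (k - 7)/(k^2 + 10*k + 21)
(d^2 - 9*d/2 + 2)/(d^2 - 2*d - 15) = (-d^2 + 9*d/2 - 2)/(-d^2 + 2*d + 15)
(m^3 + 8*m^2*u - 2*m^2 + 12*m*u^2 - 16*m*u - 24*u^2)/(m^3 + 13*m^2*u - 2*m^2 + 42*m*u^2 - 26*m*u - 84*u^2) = (m + 2*u)/(m + 7*u)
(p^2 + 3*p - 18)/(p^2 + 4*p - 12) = (p - 3)/(p - 2)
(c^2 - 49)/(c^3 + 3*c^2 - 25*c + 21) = (c - 7)/(c^2 - 4*c + 3)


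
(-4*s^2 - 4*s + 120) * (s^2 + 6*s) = -4*s^4 - 28*s^3 + 96*s^2 + 720*s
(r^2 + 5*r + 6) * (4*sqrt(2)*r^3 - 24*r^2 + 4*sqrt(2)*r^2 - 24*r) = 4*sqrt(2)*r^5 - 24*r^4 + 24*sqrt(2)*r^4 - 144*r^3 + 44*sqrt(2)*r^3 - 264*r^2 + 24*sqrt(2)*r^2 - 144*r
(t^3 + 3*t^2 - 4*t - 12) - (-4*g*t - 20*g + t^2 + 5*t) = 4*g*t + 20*g + t^3 + 2*t^2 - 9*t - 12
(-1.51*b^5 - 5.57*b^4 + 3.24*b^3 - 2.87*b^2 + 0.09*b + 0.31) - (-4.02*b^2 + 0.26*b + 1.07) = -1.51*b^5 - 5.57*b^4 + 3.24*b^3 + 1.15*b^2 - 0.17*b - 0.76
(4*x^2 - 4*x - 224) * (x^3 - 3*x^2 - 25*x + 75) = 4*x^5 - 16*x^4 - 312*x^3 + 1072*x^2 + 5300*x - 16800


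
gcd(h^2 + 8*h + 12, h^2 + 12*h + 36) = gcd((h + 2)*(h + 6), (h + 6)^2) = h + 6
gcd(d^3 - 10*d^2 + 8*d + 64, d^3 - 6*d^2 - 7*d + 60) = d - 4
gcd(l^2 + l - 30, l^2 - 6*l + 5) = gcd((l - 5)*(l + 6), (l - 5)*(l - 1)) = l - 5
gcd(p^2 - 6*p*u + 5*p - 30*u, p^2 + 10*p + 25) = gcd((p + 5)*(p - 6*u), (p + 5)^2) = p + 5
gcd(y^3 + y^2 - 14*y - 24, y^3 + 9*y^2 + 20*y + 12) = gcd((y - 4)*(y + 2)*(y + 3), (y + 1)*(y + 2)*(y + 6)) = y + 2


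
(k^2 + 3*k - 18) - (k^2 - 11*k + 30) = 14*k - 48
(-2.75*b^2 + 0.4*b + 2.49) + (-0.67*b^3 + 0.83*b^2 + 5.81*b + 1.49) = -0.67*b^3 - 1.92*b^2 + 6.21*b + 3.98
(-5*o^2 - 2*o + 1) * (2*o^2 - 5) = -10*o^4 - 4*o^3 + 27*o^2 + 10*o - 5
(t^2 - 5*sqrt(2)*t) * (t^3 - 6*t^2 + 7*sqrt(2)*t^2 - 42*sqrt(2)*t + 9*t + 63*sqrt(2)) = t^5 - 6*t^4 + 2*sqrt(2)*t^4 - 61*t^3 - 12*sqrt(2)*t^3 + 18*sqrt(2)*t^2 + 420*t^2 - 630*t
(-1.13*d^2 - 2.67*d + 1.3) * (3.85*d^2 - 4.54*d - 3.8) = -4.3505*d^4 - 5.1493*d^3 + 21.4208*d^2 + 4.244*d - 4.94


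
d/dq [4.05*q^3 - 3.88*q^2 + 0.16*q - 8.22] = 12.15*q^2 - 7.76*q + 0.16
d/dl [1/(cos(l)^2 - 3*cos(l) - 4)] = (2*cos(l) - 3)*sin(l)/(sin(l)^2 + 3*cos(l) + 3)^2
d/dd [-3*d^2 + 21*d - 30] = 21 - 6*d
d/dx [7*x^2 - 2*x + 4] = 14*x - 2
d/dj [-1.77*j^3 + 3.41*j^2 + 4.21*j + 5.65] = -5.31*j^2 + 6.82*j + 4.21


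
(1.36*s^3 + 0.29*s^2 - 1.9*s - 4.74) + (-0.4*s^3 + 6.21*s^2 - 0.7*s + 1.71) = 0.96*s^3 + 6.5*s^2 - 2.6*s - 3.03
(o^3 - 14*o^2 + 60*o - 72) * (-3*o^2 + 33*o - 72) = -3*o^5 + 75*o^4 - 714*o^3 + 3204*o^2 - 6696*o + 5184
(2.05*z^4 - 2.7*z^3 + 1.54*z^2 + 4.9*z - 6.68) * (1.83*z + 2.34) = 3.7515*z^5 - 0.144000000000001*z^4 - 3.4998*z^3 + 12.5706*z^2 - 0.7584*z - 15.6312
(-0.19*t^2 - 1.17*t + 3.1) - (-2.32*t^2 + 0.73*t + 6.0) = 2.13*t^2 - 1.9*t - 2.9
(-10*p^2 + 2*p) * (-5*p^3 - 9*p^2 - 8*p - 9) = 50*p^5 + 80*p^4 + 62*p^3 + 74*p^2 - 18*p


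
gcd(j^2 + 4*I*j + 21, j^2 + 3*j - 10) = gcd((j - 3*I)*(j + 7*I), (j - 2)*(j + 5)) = 1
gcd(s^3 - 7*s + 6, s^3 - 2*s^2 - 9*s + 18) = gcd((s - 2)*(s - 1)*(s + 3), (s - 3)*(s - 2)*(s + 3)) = s^2 + s - 6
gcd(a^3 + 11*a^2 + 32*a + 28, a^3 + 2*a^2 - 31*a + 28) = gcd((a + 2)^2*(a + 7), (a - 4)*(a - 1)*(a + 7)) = a + 7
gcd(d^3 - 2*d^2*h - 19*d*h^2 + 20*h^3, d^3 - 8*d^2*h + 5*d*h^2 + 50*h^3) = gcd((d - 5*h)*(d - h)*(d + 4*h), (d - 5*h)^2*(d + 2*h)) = d - 5*h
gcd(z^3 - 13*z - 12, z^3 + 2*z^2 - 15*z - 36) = z^2 - z - 12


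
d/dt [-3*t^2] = -6*t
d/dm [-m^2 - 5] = -2*m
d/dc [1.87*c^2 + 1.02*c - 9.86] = 3.74*c + 1.02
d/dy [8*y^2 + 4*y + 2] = 16*y + 4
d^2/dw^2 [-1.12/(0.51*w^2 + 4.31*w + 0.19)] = (0.582624*w^2 + 4.923744*w - 1.12*(1.02*w + 4.31)*(2.04*w + 8.62) + 0.217056)/(0.51*w^2 + 4.31*w + 0.19)^3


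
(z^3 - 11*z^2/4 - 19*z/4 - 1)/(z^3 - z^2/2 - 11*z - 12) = (4*z^2 + 5*z + 1)/(2*(2*z^2 + 7*z + 6))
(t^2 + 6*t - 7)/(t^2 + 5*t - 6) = (t + 7)/(t + 6)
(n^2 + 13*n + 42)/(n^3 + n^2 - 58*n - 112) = (n + 6)/(n^2 - 6*n - 16)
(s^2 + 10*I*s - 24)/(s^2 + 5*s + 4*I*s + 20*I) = (s + 6*I)/(s + 5)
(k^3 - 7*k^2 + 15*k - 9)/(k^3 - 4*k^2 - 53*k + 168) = (k^2 - 4*k + 3)/(k^2 - k - 56)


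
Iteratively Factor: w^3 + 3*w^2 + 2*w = (w)*(w^2 + 3*w + 2) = w*(w + 2)*(w + 1)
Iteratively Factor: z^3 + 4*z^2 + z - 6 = (z - 1)*(z^2 + 5*z + 6) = (z - 1)*(z + 3)*(z + 2)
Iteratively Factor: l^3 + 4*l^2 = (l)*(l^2 + 4*l) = l^2*(l + 4)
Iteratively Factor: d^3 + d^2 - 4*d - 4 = (d + 1)*(d^2 - 4) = (d - 2)*(d + 1)*(d + 2)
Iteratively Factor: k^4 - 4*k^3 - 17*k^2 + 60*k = (k)*(k^3 - 4*k^2 - 17*k + 60) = k*(k - 3)*(k^2 - k - 20) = k*(k - 3)*(k + 4)*(k - 5)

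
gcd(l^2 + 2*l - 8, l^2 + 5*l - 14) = l - 2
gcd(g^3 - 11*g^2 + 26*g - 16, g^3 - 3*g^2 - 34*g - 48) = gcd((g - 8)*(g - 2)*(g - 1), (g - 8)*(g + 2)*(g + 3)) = g - 8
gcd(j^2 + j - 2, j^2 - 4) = j + 2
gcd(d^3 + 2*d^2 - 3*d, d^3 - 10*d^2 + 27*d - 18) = d - 1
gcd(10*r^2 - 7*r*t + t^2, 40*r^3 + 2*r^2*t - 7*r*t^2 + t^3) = 5*r - t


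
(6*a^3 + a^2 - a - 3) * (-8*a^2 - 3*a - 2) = -48*a^5 - 26*a^4 - 7*a^3 + 25*a^2 + 11*a + 6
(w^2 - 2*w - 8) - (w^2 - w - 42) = 34 - w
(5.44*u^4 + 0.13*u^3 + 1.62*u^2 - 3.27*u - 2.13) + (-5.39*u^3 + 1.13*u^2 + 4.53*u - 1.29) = 5.44*u^4 - 5.26*u^3 + 2.75*u^2 + 1.26*u - 3.42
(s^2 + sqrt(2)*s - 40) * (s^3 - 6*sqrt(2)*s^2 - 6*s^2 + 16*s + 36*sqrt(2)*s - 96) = s^5 - 5*sqrt(2)*s^4 - 6*s^4 - 36*s^3 + 30*sqrt(2)*s^3 + 216*s^2 + 256*sqrt(2)*s^2 - 1536*sqrt(2)*s - 640*s + 3840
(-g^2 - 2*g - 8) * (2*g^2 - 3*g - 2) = -2*g^4 - g^3 - 8*g^2 + 28*g + 16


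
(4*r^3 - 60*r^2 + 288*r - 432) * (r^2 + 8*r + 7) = 4*r^5 - 28*r^4 - 164*r^3 + 1452*r^2 - 1440*r - 3024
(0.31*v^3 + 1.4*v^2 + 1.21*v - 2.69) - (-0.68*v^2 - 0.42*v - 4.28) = 0.31*v^3 + 2.08*v^2 + 1.63*v + 1.59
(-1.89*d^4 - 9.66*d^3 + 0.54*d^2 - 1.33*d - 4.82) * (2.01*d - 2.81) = -3.7989*d^5 - 14.1057*d^4 + 28.23*d^3 - 4.1907*d^2 - 5.9509*d + 13.5442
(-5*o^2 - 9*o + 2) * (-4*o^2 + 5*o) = 20*o^4 + 11*o^3 - 53*o^2 + 10*o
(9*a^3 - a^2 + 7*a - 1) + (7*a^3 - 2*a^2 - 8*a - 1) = 16*a^3 - 3*a^2 - a - 2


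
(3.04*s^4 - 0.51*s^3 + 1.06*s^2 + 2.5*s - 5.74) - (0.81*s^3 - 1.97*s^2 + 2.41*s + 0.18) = 3.04*s^4 - 1.32*s^3 + 3.03*s^2 + 0.0899999999999999*s - 5.92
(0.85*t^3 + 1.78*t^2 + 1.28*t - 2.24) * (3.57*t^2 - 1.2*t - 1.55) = 3.0345*t^5 + 5.3346*t^4 + 1.1161*t^3 - 12.2918*t^2 + 0.704*t + 3.472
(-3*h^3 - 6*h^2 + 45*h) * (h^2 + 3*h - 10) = -3*h^5 - 15*h^4 + 57*h^3 + 195*h^2 - 450*h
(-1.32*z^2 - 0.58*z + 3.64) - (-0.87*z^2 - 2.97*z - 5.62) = -0.45*z^2 + 2.39*z + 9.26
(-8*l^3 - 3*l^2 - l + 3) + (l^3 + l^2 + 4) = -7*l^3 - 2*l^2 - l + 7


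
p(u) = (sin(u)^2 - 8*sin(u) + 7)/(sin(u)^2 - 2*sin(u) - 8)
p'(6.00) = 1.54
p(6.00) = -1.26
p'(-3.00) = -1.38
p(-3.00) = -1.06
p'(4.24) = -1.69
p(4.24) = -2.75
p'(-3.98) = -0.49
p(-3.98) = -0.18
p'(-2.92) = -1.47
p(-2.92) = -1.17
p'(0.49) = 0.76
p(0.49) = -0.40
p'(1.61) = -0.03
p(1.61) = -0.00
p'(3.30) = -1.39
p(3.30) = -1.08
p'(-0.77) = 1.95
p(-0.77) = -2.13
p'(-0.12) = 1.35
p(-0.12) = -1.03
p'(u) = (-2*sin(u)*cos(u) + 2*cos(u))*(sin(u)^2 - 8*sin(u) + 7)/(sin(u)^2 - 2*sin(u) - 8)^2 + (2*sin(u)*cos(u) - 8*cos(u))/(sin(u)^2 - 2*sin(u) - 8) = 6*(sin(u)^2 - 5*sin(u) + 13)*cos(u)/((sin(u) - 4)^2*(sin(u) + 2)^2)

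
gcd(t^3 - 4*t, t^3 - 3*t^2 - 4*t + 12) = t^2 - 4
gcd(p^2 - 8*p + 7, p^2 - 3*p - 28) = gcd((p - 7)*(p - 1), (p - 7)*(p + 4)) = p - 7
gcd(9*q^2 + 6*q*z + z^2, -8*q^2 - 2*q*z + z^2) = 1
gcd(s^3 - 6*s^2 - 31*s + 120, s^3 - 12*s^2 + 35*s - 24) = s^2 - 11*s + 24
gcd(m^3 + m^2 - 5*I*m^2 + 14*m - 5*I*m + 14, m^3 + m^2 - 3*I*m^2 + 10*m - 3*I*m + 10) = m^2 + m*(1 + 2*I) + 2*I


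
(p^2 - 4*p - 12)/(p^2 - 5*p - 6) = (p + 2)/(p + 1)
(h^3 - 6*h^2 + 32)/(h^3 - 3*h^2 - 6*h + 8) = (h - 4)/(h - 1)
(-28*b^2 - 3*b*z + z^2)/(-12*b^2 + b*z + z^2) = (-7*b + z)/(-3*b + z)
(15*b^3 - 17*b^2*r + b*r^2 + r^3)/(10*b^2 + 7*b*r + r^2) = (3*b^2 - 4*b*r + r^2)/(2*b + r)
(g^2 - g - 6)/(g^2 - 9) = (g + 2)/(g + 3)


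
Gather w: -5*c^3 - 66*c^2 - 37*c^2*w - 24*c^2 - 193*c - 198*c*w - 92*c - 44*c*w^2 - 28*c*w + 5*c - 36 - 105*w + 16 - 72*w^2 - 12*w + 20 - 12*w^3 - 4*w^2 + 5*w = -5*c^3 - 90*c^2 - 280*c - 12*w^3 + w^2*(-44*c - 76) + w*(-37*c^2 - 226*c - 112)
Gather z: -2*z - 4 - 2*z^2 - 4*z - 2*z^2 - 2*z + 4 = -4*z^2 - 8*z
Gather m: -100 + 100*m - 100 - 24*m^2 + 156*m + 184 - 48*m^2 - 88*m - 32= -72*m^2 + 168*m - 48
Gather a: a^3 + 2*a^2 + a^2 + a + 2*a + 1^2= a^3 + 3*a^2 + 3*a + 1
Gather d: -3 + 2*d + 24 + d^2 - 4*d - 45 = d^2 - 2*d - 24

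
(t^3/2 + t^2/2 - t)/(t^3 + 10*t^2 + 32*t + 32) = t*(t - 1)/(2*(t^2 + 8*t + 16))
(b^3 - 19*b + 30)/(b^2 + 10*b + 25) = (b^2 - 5*b + 6)/(b + 5)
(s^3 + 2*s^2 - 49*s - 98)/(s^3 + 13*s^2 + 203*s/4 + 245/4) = 4*(s^2 - 5*s - 14)/(4*s^2 + 24*s + 35)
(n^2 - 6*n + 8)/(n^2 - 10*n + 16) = (n - 4)/(n - 8)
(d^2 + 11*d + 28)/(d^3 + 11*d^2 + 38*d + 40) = (d + 7)/(d^2 + 7*d + 10)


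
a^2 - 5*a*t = a*(a - 5*t)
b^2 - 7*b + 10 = (b - 5)*(b - 2)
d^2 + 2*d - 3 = (d - 1)*(d + 3)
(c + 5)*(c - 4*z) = c^2 - 4*c*z + 5*c - 20*z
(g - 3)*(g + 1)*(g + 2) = g^3 - 7*g - 6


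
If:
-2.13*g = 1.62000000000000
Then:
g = -0.76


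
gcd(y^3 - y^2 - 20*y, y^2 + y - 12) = y + 4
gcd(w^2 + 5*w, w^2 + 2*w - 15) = w + 5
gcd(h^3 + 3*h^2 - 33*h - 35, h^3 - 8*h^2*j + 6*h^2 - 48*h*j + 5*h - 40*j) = h + 1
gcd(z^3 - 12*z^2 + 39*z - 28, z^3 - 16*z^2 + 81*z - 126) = z - 7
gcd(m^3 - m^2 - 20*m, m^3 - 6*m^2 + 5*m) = m^2 - 5*m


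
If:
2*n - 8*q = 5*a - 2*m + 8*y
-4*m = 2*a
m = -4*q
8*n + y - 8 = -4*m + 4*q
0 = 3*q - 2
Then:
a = 16/3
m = -8/3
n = 104/33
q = 2/3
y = -128/33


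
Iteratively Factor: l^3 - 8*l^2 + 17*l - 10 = (l - 2)*(l^2 - 6*l + 5) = (l - 2)*(l - 1)*(l - 5)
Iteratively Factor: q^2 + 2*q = (q + 2)*(q)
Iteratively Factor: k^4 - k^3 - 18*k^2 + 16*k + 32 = (k + 4)*(k^3 - 5*k^2 + 2*k + 8) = (k - 2)*(k + 4)*(k^2 - 3*k - 4) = (k - 4)*(k - 2)*(k + 4)*(k + 1)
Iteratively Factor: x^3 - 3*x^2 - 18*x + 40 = (x + 4)*(x^2 - 7*x + 10) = (x - 2)*(x + 4)*(x - 5)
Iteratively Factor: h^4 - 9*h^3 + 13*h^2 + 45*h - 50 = (h - 1)*(h^3 - 8*h^2 + 5*h + 50) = (h - 5)*(h - 1)*(h^2 - 3*h - 10) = (h - 5)*(h - 1)*(h + 2)*(h - 5)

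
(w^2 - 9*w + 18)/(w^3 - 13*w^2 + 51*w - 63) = (w - 6)/(w^2 - 10*w + 21)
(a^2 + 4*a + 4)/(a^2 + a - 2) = (a + 2)/(a - 1)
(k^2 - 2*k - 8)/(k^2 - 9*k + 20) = (k + 2)/(k - 5)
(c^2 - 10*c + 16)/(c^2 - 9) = (c^2 - 10*c + 16)/(c^2 - 9)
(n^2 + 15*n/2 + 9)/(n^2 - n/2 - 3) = (n + 6)/(n - 2)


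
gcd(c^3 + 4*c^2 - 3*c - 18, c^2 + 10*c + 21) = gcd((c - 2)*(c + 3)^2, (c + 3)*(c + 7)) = c + 3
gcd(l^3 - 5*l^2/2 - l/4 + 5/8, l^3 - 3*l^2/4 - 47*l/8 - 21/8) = l + 1/2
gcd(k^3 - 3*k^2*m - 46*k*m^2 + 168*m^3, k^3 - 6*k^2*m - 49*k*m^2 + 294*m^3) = k^2 + k*m - 42*m^2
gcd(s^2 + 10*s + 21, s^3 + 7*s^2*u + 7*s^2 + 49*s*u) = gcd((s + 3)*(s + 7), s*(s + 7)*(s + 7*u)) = s + 7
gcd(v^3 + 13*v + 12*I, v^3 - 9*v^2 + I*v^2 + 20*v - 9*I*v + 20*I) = v + I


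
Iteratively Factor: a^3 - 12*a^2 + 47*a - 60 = (a - 3)*(a^2 - 9*a + 20) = (a - 4)*(a - 3)*(a - 5)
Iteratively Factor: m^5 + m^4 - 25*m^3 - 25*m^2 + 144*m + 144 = (m - 4)*(m^4 + 5*m^3 - 5*m^2 - 45*m - 36) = (m - 4)*(m - 3)*(m^3 + 8*m^2 + 19*m + 12) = (m - 4)*(m - 3)*(m + 4)*(m^2 + 4*m + 3) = (m - 4)*(m - 3)*(m + 1)*(m + 4)*(m + 3)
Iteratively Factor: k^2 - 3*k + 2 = (k - 2)*(k - 1)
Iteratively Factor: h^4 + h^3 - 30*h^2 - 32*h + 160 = (h - 5)*(h^3 + 6*h^2 - 32) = (h - 5)*(h + 4)*(h^2 + 2*h - 8) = (h - 5)*(h - 2)*(h + 4)*(h + 4)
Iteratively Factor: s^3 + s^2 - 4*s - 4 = (s + 2)*(s^2 - s - 2) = (s - 2)*(s + 2)*(s + 1)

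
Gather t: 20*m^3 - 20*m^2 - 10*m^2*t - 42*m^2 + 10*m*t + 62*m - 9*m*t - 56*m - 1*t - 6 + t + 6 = 20*m^3 - 62*m^2 + 6*m + t*(-10*m^2 + m)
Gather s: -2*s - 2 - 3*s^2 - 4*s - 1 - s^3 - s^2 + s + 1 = -s^3 - 4*s^2 - 5*s - 2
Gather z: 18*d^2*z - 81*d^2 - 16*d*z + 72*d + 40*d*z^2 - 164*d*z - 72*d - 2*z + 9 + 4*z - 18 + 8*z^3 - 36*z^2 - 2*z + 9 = -81*d^2 + 8*z^3 + z^2*(40*d - 36) + z*(18*d^2 - 180*d)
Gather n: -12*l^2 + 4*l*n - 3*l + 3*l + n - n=-12*l^2 + 4*l*n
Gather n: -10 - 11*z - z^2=-z^2 - 11*z - 10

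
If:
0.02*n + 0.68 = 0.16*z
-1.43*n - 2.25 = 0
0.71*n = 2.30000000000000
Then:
No Solution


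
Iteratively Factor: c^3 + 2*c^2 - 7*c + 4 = (c - 1)*(c^2 + 3*c - 4) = (c - 1)*(c + 4)*(c - 1)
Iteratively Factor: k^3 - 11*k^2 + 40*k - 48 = (k - 3)*(k^2 - 8*k + 16) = (k - 4)*(k - 3)*(k - 4)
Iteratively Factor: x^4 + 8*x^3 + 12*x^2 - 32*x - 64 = (x - 2)*(x^3 + 10*x^2 + 32*x + 32) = (x - 2)*(x + 4)*(x^2 + 6*x + 8) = (x - 2)*(x + 2)*(x + 4)*(x + 4)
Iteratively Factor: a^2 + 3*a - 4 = (a + 4)*(a - 1)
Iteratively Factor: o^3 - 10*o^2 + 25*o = (o - 5)*(o^2 - 5*o) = (o - 5)^2*(o)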